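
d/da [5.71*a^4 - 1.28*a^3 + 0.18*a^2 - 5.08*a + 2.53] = 22.84*a^3 - 3.84*a^2 + 0.36*a - 5.08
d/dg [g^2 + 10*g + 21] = 2*g + 10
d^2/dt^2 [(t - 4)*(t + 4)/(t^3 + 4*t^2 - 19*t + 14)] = 2*(t^6 - 39*t^4 - 534*t^3 - 24*t^2 + 4320*t - 4684)/(t^9 + 12*t^8 - 9*t^7 - 350*t^6 + 507*t^5 + 3408*t^4 - 12655*t^3 + 17514*t^2 - 11172*t + 2744)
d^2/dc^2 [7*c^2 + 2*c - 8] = 14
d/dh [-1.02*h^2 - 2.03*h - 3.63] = -2.04*h - 2.03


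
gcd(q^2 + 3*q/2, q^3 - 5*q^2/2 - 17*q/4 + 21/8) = q + 3/2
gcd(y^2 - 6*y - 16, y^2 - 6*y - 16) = y^2 - 6*y - 16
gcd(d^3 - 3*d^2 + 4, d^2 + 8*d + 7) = d + 1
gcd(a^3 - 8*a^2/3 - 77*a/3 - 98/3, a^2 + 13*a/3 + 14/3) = a^2 + 13*a/3 + 14/3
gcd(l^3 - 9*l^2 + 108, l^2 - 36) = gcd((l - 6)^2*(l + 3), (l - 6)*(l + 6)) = l - 6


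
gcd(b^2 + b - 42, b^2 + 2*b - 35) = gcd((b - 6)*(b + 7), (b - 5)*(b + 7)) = b + 7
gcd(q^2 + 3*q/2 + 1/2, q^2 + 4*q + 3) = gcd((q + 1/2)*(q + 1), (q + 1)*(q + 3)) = q + 1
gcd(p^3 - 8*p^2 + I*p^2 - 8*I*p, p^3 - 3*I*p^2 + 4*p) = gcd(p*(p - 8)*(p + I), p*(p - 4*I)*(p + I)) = p^2 + I*p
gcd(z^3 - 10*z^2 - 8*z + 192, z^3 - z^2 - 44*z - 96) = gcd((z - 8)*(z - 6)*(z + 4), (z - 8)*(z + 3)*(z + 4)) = z^2 - 4*z - 32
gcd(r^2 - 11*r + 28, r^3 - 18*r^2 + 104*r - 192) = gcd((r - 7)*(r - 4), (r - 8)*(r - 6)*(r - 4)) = r - 4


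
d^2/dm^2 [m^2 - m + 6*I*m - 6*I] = 2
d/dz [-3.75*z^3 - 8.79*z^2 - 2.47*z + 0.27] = -11.25*z^2 - 17.58*z - 2.47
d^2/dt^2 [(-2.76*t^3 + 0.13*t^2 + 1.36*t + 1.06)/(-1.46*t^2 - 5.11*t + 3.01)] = (-7.105427357601e-15*t^5 + 164.538788*t^3 - 271.69578*t^2 + 66.725904*t - 108.866422)/(3.112136*t^6 + 32.677428*t^5 + 95.12265*t^4 - 1.30560499999996*t^3 - 196.109025*t^2 + 138.891333*t - 27.270901)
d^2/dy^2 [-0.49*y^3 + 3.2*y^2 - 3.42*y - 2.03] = 6.4 - 2.94*y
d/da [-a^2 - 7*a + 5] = -2*a - 7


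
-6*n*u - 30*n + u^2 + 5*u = (-6*n + u)*(u + 5)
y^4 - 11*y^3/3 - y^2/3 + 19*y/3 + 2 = (y - 3)*(y - 2)*(y + 1/3)*(y + 1)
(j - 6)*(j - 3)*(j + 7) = j^3 - 2*j^2 - 45*j + 126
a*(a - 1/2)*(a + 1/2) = a^3 - a/4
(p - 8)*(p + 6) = p^2 - 2*p - 48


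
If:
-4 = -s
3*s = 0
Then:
No Solution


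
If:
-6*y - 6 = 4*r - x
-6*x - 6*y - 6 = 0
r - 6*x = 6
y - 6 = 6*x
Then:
No Solution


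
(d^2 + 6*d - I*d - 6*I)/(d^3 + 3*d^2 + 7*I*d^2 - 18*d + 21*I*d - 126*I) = (d - I)/(d^2 + d*(-3 + 7*I) - 21*I)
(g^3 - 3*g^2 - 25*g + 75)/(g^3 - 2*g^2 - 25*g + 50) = (g - 3)/(g - 2)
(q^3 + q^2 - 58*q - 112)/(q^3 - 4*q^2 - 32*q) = (q^2 + 9*q + 14)/(q*(q + 4))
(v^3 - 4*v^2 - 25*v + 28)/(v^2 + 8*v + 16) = (v^2 - 8*v + 7)/(v + 4)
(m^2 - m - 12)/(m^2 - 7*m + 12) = (m + 3)/(m - 3)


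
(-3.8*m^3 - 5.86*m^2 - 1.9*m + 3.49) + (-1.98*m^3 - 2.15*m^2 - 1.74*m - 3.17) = -5.78*m^3 - 8.01*m^2 - 3.64*m + 0.32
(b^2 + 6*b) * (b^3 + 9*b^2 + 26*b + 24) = b^5 + 15*b^4 + 80*b^3 + 180*b^2 + 144*b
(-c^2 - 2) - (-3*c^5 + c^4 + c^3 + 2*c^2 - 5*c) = 3*c^5 - c^4 - c^3 - 3*c^2 + 5*c - 2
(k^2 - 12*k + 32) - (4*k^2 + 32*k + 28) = -3*k^2 - 44*k + 4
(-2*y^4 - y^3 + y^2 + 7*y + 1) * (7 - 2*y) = 4*y^5 - 12*y^4 - 9*y^3 - 7*y^2 + 47*y + 7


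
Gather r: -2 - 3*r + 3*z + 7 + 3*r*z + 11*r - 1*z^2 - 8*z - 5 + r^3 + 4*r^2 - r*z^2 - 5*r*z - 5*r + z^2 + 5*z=r^3 + 4*r^2 + r*(-z^2 - 2*z + 3)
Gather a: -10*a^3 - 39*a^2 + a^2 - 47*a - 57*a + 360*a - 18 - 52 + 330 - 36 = -10*a^3 - 38*a^2 + 256*a + 224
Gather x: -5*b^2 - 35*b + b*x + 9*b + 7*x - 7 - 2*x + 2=-5*b^2 - 26*b + x*(b + 5) - 5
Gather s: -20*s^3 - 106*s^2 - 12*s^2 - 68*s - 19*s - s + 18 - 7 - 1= -20*s^3 - 118*s^2 - 88*s + 10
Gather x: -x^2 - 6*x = -x^2 - 6*x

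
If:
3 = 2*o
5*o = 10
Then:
No Solution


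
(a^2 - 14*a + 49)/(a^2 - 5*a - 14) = (a - 7)/(a + 2)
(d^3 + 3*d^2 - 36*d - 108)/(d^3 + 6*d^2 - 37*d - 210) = (d^2 + 9*d + 18)/(d^2 + 12*d + 35)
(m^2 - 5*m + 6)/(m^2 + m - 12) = (m - 2)/(m + 4)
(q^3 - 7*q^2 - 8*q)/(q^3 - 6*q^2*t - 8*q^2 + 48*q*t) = (q + 1)/(q - 6*t)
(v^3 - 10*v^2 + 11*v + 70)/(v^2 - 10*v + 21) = (v^2 - 3*v - 10)/(v - 3)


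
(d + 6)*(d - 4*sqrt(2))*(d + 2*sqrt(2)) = d^3 - 2*sqrt(2)*d^2 + 6*d^2 - 12*sqrt(2)*d - 16*d - 96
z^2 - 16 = (z - 4)*(z + 4)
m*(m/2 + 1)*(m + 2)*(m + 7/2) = m^4/2 + 15*m^3/4 + 9*m^2 + 7*m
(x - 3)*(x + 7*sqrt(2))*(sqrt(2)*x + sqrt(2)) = sqrt(2)*x^3 - 2*sqrt(2)*x^2 + 14*x^2 - 28*x - 3*sqrt(2)*x - 42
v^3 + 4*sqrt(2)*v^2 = v^2*(v + 4*sqrt(2))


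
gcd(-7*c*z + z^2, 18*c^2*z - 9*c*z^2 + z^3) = z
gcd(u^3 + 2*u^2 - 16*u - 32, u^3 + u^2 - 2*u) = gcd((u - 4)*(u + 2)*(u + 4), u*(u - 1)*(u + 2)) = u + 2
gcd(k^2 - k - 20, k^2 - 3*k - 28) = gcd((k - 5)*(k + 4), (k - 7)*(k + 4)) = k + 4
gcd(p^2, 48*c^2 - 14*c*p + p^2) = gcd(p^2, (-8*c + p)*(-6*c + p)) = 1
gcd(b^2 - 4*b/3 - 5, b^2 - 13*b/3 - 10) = b + 5/3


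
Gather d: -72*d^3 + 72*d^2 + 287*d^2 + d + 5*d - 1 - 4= -72*d^3 + 359*d^2 + 6*d - 5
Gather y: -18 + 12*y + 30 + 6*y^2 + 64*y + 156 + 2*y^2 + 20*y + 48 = 8*y^2 + 96*y + 216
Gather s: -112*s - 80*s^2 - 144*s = -80*s^2 - 256*s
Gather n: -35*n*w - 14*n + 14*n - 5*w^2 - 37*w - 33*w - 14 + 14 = -35*n*w - 5*w^2 - 70*w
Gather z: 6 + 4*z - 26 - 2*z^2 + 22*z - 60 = -2*z^2 + 26*z - 80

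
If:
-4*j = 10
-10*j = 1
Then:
No Solution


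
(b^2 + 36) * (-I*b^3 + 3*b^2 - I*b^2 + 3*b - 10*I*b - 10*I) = -I*b^5 + 3*b^4 - I*b^4 + 3*b^3 - 46*I*b^3 + 108*b^2 - 46*I*b^2 + 108*b - 360*I*b - 360*I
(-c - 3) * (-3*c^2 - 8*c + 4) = 3*c^3 + 17*c^2 + 20*c - 12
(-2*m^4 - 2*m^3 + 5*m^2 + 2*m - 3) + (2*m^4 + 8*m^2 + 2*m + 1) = -2*m^3 + 13*m^2 + 4*m - 2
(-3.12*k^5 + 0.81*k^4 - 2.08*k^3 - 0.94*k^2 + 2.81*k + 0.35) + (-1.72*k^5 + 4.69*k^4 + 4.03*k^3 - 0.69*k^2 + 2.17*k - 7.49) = -4.84*k^5 + 5.5*k^4 + 1.95*k^3 - 1.63*k^2 + 4.98*k - 7.14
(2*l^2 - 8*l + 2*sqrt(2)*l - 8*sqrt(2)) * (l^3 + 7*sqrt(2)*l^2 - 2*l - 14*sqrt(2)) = 2*l^5 - 8*l^4 + 16*sqrt(2)*l^4 - 64*sqrt(2)*l^3 + 24*l^3 - 96*l^2 - 32*sqrt(2)*l^2 - 56*l + 128*sqrt(2)*l + 224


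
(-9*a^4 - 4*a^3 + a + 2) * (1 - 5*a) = 45*a^5 + 11*a^4 - 4*a^3 - 5*a^2 - 9*a + 2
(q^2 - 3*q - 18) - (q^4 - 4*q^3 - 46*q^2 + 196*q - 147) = -q^4 + 4*q^3 + 47*q^2 - 199*q + 129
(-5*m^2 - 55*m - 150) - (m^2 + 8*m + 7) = -6*m^2 - 63*m - 157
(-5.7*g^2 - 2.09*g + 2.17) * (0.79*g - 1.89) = -4.503*g^3 + 9.1219*g^2 + 5.6644*g - 4.1013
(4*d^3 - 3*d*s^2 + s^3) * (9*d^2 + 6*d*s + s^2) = 36*d^5 + 24*d^4*s - 23*d^3*s^2 - 9*d^2*s^3 + 3*d*s^4 + s^5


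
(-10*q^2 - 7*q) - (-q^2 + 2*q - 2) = -9*q^2 - 9*q + 2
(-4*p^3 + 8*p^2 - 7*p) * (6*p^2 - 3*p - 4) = -24*p^5 + 60*p^4 - 50*p^3 - 11*p^2 + 28*p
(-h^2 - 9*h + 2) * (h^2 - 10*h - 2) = -h^4 + h^3 + 94*h^2 - 2*h - 4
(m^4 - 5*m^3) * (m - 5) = m^5 - 10*m^4 + 25*m^3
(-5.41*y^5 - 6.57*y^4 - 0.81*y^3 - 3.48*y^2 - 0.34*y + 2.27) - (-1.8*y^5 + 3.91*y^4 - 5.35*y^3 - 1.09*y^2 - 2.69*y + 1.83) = -3.61*y^5 - 10.48*y^4 + 4.54*y^3 - 2.39*y^2 + 2.35*y + 0.44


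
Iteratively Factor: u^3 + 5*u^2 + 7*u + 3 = (u + 1)*(u^2 + 4*u + 3) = (u + 1)^2*(u + 3)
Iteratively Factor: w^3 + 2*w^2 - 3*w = (w + 3)*(w^2 - w) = (w - 1)*(w + 3)*(w)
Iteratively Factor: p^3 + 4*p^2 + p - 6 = (p + 2)*(p^2 + 2*p - 3) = (p - 1)*(p + 2)*(p + 3)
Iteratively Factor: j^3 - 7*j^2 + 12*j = (j - 4)*(j^2 - 3*j) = (j - 4)*(j - 3)*(j)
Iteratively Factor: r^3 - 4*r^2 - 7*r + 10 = (r - 1)*(r^2 - 3*r - 10) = (r - 1)*(r + 2)*(r - 5)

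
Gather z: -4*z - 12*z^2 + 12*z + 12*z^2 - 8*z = 0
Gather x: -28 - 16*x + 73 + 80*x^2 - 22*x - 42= 80*x^2 - 38*x + 3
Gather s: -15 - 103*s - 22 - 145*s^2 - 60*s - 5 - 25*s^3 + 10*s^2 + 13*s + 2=-25*s^3 - 135*s^2 - 150*s - 40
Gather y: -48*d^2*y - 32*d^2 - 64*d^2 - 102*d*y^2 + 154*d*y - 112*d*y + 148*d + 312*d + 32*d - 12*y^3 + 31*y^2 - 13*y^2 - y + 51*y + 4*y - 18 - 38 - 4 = -96*d^2 + 492*d - 12*y^3 + y^2*(18 - 102*d) + y*(-48*d^2 + 42*d + 54) - 60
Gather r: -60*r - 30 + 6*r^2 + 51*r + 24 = 6*r^2 - 9*r - 6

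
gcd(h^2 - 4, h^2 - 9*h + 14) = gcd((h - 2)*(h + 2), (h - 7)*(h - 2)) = h - 2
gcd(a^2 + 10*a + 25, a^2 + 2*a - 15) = a + 5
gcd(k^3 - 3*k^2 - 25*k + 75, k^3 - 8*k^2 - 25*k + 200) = k^2 - 25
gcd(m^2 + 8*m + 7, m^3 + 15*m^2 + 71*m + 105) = m + 7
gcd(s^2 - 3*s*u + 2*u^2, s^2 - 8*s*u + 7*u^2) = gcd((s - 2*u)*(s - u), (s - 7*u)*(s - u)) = s - u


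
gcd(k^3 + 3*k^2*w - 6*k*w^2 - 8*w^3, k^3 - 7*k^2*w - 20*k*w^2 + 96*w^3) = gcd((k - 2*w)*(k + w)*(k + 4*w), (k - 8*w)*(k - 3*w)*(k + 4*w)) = k + 4*w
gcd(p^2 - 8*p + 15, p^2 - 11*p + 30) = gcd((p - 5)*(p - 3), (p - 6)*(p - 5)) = p - 5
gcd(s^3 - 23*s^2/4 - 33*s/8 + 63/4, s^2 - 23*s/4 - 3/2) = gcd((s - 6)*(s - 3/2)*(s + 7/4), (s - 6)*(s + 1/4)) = s - 6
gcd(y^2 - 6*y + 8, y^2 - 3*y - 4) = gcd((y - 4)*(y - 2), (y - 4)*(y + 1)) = y - 4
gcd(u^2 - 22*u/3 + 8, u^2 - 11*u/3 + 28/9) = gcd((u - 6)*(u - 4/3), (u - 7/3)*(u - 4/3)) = u - 4/3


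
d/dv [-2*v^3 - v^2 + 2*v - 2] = -6*v^2 - 2*v + 2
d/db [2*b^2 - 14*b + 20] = 4*b - 14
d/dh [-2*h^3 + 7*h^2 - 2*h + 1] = -6*h^2 + 14*h - 2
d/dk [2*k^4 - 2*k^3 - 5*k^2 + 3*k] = 8*k^3 - 6*k^2 - 10*k + 3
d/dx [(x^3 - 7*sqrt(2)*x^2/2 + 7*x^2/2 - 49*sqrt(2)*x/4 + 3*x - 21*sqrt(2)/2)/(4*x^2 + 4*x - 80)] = (4*x^4 + 8*x^3 - 238*x^2 + 35*sqrt(2)*x^2 - 560*x + 644*sqrt(2)*x - 240 + 1022*sqrt(2))/(16*(x^4 + 2*x^3 - 39*x^2 - 40*x + 400))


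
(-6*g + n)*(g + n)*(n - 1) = -6*g^2*n + 6*g^2 - 5*g*n^2 + 5*g*n + n^3 - n^2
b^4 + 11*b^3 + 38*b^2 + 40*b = b*(b + 2)*(b + 4)*(b + 5)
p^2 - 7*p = p*(p - 7)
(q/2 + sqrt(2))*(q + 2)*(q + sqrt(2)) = q^3/2 + q^2 + 3*sqrt(2)*q^2/2 + 2*q + 3*sqrt(2)*q + 4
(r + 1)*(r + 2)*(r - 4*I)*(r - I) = r^4 + 3*r^3 - 5*I*r^3 - 2*r^2 - 15*I*r^2 - 12*r - 10*I*r - 8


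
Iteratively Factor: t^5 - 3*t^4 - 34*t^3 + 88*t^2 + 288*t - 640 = (t - 5)*(t^4 + 2*t^3 - 24*t^2 - 32*t + 128) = (t - 5)*(t + 4)*(t^3 - 2*t^2 - 16*t + 32) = (t - 5)*(t - 2)*(t + 4)*(t^2 - 16) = (t - 5)*(t - 2)*(t + 4)^2*(t - 4)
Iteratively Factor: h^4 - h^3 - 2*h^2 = (h)*(h^3 - h^2 - 2*h) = h*(h + 1)*(h^2 - 2*h) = h^2*(h + 1)*(h - 2)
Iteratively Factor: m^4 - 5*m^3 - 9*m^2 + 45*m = (m + 3)*(m^3 - 8*m^2 + 15*m) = (m - 3)*(m + 3)*(m^2 - 5*m) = m*(m - 3)*(m + 3)*(m - 5)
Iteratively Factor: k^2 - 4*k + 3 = (k - 3)*(k - 1)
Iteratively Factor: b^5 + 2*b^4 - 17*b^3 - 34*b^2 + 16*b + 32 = (b + 1)*(b^4 + b^3 - 18*b^2 - 16*b + 32) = (b - 4)*(b + 1)*(b^3 + 5*b^2 + 2*b - 8) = (b - 4)*(b + 1)*(b + 2)*(b^2 + 3*b - 4) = (b - 4)*(b - 1)*(b + 1)*(b + 2)*(b + 4)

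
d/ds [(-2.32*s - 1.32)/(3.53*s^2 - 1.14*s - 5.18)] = (8.1896*s^2 + 9.3192*s + 10.5128)/(12.4609*s^4 - 8.0484*s^3 - 35.2712*s^2 + 11.8104*s + 26.8324)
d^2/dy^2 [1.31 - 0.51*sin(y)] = 0.51*sin(y)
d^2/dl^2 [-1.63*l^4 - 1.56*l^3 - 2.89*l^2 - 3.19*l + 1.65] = -19.56*l^2 - 9.36*l - 5.78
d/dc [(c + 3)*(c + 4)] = 2*c + 7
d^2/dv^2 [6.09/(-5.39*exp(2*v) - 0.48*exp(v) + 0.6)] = (-6.09*(10.78*exp(v) + 0.48)*(21.56*exp(v) + 0.96)*exp(v) + (131.3004*exp(v) + 2.9232)*(5.39*exp(2*v) + 0.48*exp(v) - 0.6))*exp(v)/(5.39*exp(2*v) + 0.48*exp(v) - 0.6)^3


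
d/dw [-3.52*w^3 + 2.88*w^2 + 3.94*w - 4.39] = -10.56*w^2 + 5.76*w + 3.94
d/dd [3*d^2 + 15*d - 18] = 6*d + 15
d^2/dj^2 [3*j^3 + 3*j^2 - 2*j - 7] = 18*j + 6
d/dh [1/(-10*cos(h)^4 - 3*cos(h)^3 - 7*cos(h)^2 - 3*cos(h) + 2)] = -(44*cos(h) + 9*cos(2*h)/2 + 10*cos(3*h) + 15/2)*sin(h)/(10*cos(h)^4 + 3*cos(h)^3 + 7*cos(h)^2 + 3*cos(h) - 2)^2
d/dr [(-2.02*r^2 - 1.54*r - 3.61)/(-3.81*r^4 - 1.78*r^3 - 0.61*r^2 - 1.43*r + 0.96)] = (-15.3924*r^5 - 21.1978*r^4 - 60.4988*r^3 - 17.3282*r^2 - 8.2826*r - 6.6407)/(14.5161*r^8 + 13.5636*r^7 + 7.8166*r^6 + 13.0682*r^5 - 1.8523*r^4 - 1.673*r^3 + 0.8737*r^2 - 2.7456*r + 0.9216)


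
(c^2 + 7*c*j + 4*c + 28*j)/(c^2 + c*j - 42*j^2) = (c + 4)/(c - 6*j)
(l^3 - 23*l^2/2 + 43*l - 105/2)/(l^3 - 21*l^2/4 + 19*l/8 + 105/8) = 4*(l - 5)/(4*l + 5)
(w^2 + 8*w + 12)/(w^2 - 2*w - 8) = (w + 6)/(w - 4)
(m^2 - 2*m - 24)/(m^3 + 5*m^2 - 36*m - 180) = (m + 4)/(m^2 + 11*m + 30)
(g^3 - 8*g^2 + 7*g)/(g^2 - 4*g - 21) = g*(g - 1)/(g + 3)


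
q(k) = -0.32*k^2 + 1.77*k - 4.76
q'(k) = 1.77 - 0.64*k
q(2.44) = -2.35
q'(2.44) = 0.21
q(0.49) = -3.97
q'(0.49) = 1.46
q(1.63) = -2.73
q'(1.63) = 0.73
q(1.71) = -2.67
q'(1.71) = 0.68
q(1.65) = -2.71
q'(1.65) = 0.71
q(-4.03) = -17.09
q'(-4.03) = 4.35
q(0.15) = -4.50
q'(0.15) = 1.67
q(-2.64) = -11.66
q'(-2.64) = 3.46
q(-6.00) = -26.90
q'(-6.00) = 5.61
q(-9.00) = -46.61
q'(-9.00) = 7.53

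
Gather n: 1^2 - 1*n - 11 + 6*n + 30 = 5*n + 20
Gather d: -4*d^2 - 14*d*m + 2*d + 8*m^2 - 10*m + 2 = -4*d^2 + d*(2 - 14*m) + 8*m^2 - 10*m + 2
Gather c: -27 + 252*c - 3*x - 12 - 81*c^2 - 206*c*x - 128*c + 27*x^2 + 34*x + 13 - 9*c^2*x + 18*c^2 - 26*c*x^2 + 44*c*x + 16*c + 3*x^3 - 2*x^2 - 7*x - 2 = c^2*(-9*x - 63) + c*(-26*x^2 - 162*x + 140) + 3*x^3 + 25*x^2 + 24*x - 28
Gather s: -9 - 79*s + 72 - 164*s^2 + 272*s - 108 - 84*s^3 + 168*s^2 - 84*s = -84*s^3 + 4*s^2 + 109*s - 45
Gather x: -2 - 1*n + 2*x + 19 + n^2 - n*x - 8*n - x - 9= n^2 - 9*n + x*(1 - n) + 8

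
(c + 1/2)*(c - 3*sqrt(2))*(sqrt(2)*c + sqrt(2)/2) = sqrt(2)*c^3 - 6*c^2 + sqrt(2)*c^2 - 6*c + sqrt(2)*c/4 - 3/2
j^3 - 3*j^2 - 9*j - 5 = (j - 5)*(j + 1)^2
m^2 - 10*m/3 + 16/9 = (m - 8/3)*(m - 2/3)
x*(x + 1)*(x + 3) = x^3 + 4*x^2 + 3*x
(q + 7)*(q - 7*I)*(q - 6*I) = q^3 + 7*q^2 - 13*I*q^2 - 42*q - 91*I*q - 294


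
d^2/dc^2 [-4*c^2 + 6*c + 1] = -8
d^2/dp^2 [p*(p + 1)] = 2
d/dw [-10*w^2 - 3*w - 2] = -20*w - 3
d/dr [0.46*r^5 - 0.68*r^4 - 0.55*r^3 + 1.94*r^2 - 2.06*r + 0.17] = 2.3*r^4 - 2.72*r^3 - 1.65*r^2 + 3.88*r - 2.06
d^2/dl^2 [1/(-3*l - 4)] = -18/(3*l + 4)^3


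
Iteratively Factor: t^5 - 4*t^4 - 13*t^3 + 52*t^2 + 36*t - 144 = (t - 2)*(t^4 - 2*t^3 - 17*t^2 + 18*t + 72) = (t - 4)*(t - 2)*(t^3 + 2*t^2 - 9*t - 18) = (t - 4)*(t - 3)*(t - 2)*(t^2 + 5*t + 6) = (t - 4)*(t - 3)*(t - 2)*(t + 3)*(t + 2)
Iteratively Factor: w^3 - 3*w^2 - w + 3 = (w + 1)*(w^2 - 4*w + 3) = (w - 3)*(w + 1)*(w - 1)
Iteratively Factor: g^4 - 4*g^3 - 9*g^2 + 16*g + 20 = (g - 5)*(g^3 + g^2 - 4*g - 4) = (g - 5)*(g + 2)*(g^2 - g - 2) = (g - 5)*(g - 2)*(g + 2)*(g + 1)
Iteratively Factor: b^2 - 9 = (b + 3)*(b - 3)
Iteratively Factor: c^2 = (c)*(c)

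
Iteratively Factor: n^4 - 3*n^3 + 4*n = (n + 1)*(n^3 - 4*n^2 + 4*n) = n*(n + 1)*(n^2 - 4*n + 4) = n*(n - 2)*(n + 1)*(n - 2)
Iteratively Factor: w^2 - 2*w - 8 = (w - 4)*(w + 2)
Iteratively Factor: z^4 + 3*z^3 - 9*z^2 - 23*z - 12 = (z - 3)*(z^3 + 6*z^2 + 9*z + 4) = (z - 3)*(z + 4)*(z^2 + 2*z + 1) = (z - 3)*(z + 1)*(z + 4)*(z + 1)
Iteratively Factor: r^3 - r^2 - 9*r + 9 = (r + 3)*(r^2 - 4*r + 3) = (r - 1)*(r + 3)*(r - 3)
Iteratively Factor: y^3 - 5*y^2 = (y)*(y^2 - 5*y) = y^2*(y - 5)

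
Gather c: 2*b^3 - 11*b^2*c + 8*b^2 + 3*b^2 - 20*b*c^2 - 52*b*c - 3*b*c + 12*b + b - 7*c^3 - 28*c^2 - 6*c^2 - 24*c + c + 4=2*b^3 + 11*b^2 + 13*b - 7*c^3 + c^2*(-20*b - 34) + c*(-11*b^2 - 55*b - 23) + 4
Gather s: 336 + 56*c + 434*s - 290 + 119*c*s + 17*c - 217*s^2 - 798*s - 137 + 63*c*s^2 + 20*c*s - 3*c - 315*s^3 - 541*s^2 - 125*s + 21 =70*c - 315*s^3 + s^2*(63*c - 758) + s*(139*c - 489) - 70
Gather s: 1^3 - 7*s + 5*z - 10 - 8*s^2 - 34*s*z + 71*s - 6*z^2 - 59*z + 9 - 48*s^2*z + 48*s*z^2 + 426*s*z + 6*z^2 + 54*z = s^2*(-48*z - 8) + s*(48*z^2 + 392*z + 64)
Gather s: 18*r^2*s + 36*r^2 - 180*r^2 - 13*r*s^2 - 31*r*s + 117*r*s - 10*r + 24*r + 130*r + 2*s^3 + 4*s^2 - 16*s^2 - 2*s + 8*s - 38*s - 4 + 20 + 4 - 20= -144*r^2 + 144*r + 2*s^3 + s^2*(-13*r - 12) + s*(18*r^2 + 86*r - 32)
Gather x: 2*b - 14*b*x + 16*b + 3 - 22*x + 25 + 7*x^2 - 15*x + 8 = 18*b + 7*x^2 + x*(-14*b - 37) + 36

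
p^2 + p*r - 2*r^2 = (p - r)*(p + 2*r)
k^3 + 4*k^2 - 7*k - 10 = (k - 2)*(k + 1)*(k + 5)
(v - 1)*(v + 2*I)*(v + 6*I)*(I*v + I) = I*v^4 - 8*v^3 - 13*I*v^2 + 8*v + 12*I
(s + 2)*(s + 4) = s^2 + 6*s + 8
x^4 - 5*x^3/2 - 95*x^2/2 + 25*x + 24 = (x - 8)*(x - 1)*(x + 1/2)*(x + 6)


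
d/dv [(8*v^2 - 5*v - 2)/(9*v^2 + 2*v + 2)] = (61*v^2 + 68*v - 6)/(81*v^4 + 36*v^3 + 40*v^2 + 8*v + 4)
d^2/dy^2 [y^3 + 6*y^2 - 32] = 6*y + 12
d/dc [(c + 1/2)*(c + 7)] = 2*c + 15/2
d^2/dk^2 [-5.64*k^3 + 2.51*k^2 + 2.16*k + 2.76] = 5.02 - 33.84*k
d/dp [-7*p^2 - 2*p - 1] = -14*p - 2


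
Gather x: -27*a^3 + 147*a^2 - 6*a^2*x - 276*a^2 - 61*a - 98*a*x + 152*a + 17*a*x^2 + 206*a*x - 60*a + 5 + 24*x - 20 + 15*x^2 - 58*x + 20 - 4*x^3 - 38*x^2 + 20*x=-27*a^3 - 129*a^2 + 31*a - 4*x^3 + x^2*(17*a - 23) + x*(-6*a^2 + 108*a - 14) + 5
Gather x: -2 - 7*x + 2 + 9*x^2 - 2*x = 9*x^2 - 9*x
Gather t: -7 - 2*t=-2*t - 7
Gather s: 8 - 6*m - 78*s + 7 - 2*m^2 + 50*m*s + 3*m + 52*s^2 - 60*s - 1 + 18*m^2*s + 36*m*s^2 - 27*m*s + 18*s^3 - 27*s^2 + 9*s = -2*m^2 - 3*m + 18*s^3 + s^2*(36*m + 25) + s*(18*m^2 + 23*m - 129) + 14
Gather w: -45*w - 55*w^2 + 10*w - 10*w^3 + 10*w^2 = -10*w^3 - 45*w^2 - 35*w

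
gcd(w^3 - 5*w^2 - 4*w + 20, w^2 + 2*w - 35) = w - 5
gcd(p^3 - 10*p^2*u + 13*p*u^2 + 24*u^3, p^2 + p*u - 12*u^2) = p - 3*u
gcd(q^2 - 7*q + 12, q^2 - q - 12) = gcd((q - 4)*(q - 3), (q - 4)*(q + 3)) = q - 4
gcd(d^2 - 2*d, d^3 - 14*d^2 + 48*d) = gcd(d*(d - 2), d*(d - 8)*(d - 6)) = d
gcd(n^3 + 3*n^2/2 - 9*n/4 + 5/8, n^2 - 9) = 1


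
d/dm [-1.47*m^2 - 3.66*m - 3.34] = -2.94*m - 3.66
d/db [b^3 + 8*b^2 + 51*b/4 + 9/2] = 3*b^2 + 16*b + 51/4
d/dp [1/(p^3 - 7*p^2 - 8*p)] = (-3*p^2 + 14*p + 8)/(p^2*(-p^2 + 7*p + 8)^2)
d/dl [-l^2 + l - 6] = 1 - 2*l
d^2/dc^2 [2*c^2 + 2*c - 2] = 4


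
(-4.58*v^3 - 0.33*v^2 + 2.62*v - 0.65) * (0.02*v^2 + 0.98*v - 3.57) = -0.0916*v^5 - 4.495*v^4 + 16.0796*v^3 + 3.7327*v^2 - 9.9904*v + 2.3205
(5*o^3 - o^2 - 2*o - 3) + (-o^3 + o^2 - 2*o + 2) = 4*o^3 - 4*o - 1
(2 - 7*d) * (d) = -7*d^2 + 2*d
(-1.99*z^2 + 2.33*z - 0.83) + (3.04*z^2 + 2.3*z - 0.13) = 1.05*z^2 + 4.63*z - 0.96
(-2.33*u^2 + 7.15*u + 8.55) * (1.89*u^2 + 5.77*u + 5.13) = -4.4037*u^4 + 0.0694000000000017*u^3 + 45.4621*u^2 + 86.013*u + 43.8615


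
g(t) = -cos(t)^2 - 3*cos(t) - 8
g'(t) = 2*sin(t)*cos(t) + 3*sin(t)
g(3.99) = -6.45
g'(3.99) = -1.26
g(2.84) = -6.05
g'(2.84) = 0.32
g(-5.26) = -9.83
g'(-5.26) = 3.45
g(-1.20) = -9.22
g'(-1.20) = -3.47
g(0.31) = -11.76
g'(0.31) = 1.50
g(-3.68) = -6.16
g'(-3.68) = 0.66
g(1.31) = -8.84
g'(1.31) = 3.40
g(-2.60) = -6.16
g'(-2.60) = -0.66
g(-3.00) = -6.01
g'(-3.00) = -0.14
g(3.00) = -6.01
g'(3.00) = 0.14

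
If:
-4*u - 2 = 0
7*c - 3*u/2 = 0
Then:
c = -3/28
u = -1/2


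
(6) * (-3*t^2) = -18*t^2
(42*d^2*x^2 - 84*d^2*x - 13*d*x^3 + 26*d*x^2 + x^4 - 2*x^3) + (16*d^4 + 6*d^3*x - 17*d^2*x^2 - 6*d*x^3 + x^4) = 16*d^4 + 6*d^3*x + 25*d^2*x^2 - 84*d^2*x - 19*d*x^3 + 26*d*x^2 + 2*x^4 - 2*x^3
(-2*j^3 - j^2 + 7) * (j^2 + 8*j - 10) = -2*j^5 - 17*j^4 + 12*j^3 + 17*j^2 + 56*j - 70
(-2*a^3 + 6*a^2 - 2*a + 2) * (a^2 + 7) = -2*a^5 + 6*a^4 - 16*a^3 + 44*a^2 - 14*a + 14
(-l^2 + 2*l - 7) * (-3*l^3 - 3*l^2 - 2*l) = 3*l^5 - 3*l^4 + 17*l^3 + 17*l^2 + 14*l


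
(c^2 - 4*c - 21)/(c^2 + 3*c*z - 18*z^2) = (c^2 - 4*c - 21)/(c^2 + 3*c*z - 18*z^2)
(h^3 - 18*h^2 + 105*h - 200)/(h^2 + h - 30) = (h^2 - 13*h + 40)/(h + 6)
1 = 1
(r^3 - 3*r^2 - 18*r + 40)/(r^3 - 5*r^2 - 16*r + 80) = (r - 2)/(r - 4)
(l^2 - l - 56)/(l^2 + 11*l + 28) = (l - 8)/(l + 4)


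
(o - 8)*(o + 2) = o^2 - 6*o - 16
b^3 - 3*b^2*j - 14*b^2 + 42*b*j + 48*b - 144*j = (b - 8)*(b - 6)*(b - 3*j)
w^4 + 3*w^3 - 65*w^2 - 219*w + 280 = (w - 8)*(w - 1)*(w + 5)*(w + 7)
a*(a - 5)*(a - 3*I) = a^3 - 5*a^2 - 3*I*a^2 + 15*I*a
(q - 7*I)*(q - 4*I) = q^2 - 11*I*q - 28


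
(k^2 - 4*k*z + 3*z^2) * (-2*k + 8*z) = -2*k^3 + 16*k^2*z - 38*k*z^2 + 24*z^3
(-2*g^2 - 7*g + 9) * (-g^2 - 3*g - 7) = 2*g^4 + 13*g^3 + 26*g^2 + 22*g - 63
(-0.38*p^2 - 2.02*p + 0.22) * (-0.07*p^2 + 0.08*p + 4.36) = 0.0266*p^4 + 0.111*p^3 - 1.8338*p^2 - 8.7896*p + 0.9592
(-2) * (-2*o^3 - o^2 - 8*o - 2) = 4*o^3 + 2*o^2 + 16*o + 4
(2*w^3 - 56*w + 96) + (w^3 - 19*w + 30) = 3*w^3 - 75*w + 126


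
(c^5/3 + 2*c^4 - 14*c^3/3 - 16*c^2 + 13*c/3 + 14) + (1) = c^5/3 + 2*c^4 - 14*c^3/3 - 16*c^2 + 13*c/3 + 15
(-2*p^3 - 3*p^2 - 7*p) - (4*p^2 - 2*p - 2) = -2*p^3 - 7*p^2 - 5*p + 2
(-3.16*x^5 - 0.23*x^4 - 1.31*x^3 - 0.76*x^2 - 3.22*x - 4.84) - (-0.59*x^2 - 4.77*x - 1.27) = -3.16*x^5 - 0.23*x^4 - 1.31*x^3 - 0.17*x^2 + 1.55*x - 3.57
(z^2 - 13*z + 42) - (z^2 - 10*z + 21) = 21 - 3*z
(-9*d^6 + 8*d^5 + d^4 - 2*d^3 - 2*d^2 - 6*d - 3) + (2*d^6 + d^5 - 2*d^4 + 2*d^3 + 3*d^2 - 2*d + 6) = -7*d^6 + 9*d^5 - d^4 + d^2 - 8*d + 3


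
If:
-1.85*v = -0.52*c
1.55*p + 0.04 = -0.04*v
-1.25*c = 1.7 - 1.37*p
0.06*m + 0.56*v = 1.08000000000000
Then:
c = -1.38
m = 21.61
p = -0.02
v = -0.39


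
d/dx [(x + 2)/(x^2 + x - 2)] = -1/(x^2 - 2*x + 1)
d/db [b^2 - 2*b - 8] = 2*b - 2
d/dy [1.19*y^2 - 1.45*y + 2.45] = 2.38*y - 1.45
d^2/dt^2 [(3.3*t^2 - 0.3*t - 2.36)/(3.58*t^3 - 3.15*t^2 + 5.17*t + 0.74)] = (84.5882400000002*t^6 - 23.0695200000001*t^5 - 709.132128*t^4 + 416.06244*t^3 - 346.893456*t^2 + 263.919552*t - 131.253088)/(45.882712*t^9 - 121.11498*t^8 + 305.350014*t^7 - 352.616007*t^6 + 390.896481*t^5 - 148.381971*t^4 + 71.762017*t^3 + 54.163338*t^2 + 8.493276*t + 0.405224)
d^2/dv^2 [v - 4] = 0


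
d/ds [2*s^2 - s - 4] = 4*s - 1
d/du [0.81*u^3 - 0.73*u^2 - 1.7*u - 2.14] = 2.43*u^2 - 1.46*u - 1.7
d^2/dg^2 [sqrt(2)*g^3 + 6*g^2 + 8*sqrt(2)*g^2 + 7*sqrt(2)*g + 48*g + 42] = 6*sqrt(2)*g + 12 + 16*sqrt(2)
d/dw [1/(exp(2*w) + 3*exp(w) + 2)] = (-2*exp(w) - 3)*exp(w)/(exp(2*w) + 3*exp(w) + 2)^2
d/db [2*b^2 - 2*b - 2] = 4*b - 2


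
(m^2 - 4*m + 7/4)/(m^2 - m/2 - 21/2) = (m - 1/2)/(m + 3)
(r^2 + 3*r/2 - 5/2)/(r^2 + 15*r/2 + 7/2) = (2*r^2 + 3*r - 5)/(2*r^2 + 15*r + 7)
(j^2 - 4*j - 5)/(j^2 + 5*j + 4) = (j - 5)/(j + 4)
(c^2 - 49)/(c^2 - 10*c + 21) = (c + 7)/(c - 3)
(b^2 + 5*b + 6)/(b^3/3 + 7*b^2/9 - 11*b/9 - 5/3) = 9*(b + 2)/(3*b^2 - 2*b - 5)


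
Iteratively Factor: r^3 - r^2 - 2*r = (r - 2)*(r^2 + r) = (r - 2)*(r + 1)*(r)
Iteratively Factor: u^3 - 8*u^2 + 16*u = (u - 4)*(u^2 - 4*u) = u*(u - 4)*(u - 4)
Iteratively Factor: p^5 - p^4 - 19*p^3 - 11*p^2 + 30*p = (p - 5)*(p^4 + 4*p^3 + p^2 - 6*p) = (p - 5)*(p + 2)*(p^3 + 2*p^2 - 3*p) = (p - 5)*(p + 2)*(p + 3)*(p^2 - p) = p*(p - 5)*(p + 2)*(p + 3)*(p - 1)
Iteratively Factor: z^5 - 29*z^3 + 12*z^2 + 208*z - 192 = (z - 1)*(z^4 + z^3 - 28*z^2 - 16*z + 192) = (z - 4)*(z - 1)*(z^3 + 5*z^2 - 8*z - 48) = (z - 4)*(z - 3)*(z - 1)*(z^2 + 8*z + 16) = (z - 4)*(z - 3)*(z - 1)*(z + 4)*(z + 4)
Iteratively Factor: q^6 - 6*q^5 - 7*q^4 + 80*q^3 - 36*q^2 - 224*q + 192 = (q - 2)*(q^5 - 4*q^4 - 15*q^3 + 50*q^2 + 64*q - 96) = (q - 4)*(q - 2)*(q^4 - 15*q^2 - 10*q + 24) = (q - 4)*(q - 2)*(q - 1)*(q^3 + q^2 - 14*q - 24) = (q - 4)*(q - 2)*(q - 1)*(q + 2)*(q^2 - q - 12) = (q - 4)^2*(q - 2)*(q - 1)*(q + 2)*(q + 3)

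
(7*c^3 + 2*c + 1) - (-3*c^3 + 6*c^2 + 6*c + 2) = 10*c^3 - 6*c^2 - 4*c - 1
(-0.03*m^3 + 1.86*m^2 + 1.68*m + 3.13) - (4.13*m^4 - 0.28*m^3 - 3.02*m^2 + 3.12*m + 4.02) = -4.13*m^4 + 0.25*m^3 + 4.88*m^2 - 1.44*m - 0.89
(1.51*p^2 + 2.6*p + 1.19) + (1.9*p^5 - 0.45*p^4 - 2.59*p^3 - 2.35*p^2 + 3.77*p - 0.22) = 1.9*p^5 - 0.45*p^4 - 2.59*p^3 - 0.84*p^2 + 6.37*p + 0.97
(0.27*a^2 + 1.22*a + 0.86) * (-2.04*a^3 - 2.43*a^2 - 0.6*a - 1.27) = -0.5508*a^5 - 3.1449*a^4 - 4.881*a^3 - 3.1647*a^2 - 2.0654*a - 1.0922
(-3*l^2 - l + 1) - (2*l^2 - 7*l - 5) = -5*l^2 + 6*l + 6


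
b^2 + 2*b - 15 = (b - 3)*(b + 5)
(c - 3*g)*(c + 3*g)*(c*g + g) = c^3*g + c^2*g - 9*c*g^3 - 9*g^3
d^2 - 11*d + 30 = (d - 6)*(d - 5)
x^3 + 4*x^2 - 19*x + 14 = (x - 2)*(x - 1)*(x + 7)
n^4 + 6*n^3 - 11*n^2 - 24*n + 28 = (n - 2)*(n - 1)*(n + 2)*(n + 7)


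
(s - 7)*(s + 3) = s^2 - 4*s - 21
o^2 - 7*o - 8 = (o - 8)*(o + 1)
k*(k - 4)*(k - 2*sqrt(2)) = k^3 - 4*k^2 - 2*sqrt(2)*k^2 + 8*sqrt(2)*k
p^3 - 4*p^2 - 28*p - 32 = (p - 8)*(p + 2)^2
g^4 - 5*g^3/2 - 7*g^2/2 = g^2*(g - 7/2)*(g + 1)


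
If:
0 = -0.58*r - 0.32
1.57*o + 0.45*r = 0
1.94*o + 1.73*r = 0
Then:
No Solution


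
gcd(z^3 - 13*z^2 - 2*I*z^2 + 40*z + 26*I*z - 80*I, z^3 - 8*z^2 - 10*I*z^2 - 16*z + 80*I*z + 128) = z^2 + z*(-8 - 2*I) + 16*I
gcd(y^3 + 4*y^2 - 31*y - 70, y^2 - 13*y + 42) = 1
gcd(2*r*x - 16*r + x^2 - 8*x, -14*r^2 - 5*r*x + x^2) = 2*r + x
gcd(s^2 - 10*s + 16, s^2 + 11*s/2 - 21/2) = 1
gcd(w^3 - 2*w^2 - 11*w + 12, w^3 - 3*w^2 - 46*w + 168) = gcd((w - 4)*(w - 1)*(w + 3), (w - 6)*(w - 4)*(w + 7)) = w - 4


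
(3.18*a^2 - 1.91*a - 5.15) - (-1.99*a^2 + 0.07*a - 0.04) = 5.17*a^2 - 1.98*a - 5.11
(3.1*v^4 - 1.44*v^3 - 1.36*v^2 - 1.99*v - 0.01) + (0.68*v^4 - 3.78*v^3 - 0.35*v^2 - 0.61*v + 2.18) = 3.78*v^4 - 5.22*v^3 - 1.71*v^2 - 2.6*v + 2.17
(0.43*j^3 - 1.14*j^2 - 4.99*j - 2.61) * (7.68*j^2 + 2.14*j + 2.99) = 3.3024*j^5 - 7.835*j^4 - 39.4771*j^3 - 34.132*j^2 - 20.5055*j - 7.8039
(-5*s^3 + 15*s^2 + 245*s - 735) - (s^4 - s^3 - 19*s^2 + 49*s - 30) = -s^4 - 4*s^3 + 34*s^2 + 196*s - 705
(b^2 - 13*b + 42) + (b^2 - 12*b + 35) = 2*b^2 - 25*b + 77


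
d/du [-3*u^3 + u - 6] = 1 - 9*u^2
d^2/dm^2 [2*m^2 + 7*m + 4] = 4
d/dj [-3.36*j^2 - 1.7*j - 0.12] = -6.72*j - 1.7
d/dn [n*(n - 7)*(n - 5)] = 3*n^2 - 24*n + 35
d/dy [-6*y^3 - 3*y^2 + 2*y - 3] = -18*y^2 - 6*y + 2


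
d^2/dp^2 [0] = 0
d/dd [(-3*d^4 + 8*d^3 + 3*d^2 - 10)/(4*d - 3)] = 2*(-18*d^4 + 50*d^3 - 30*d^2 - 9*d + 20)/(16*d^2 - 24*d + 9)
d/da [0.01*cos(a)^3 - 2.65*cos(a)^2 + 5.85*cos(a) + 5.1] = (-0.03*cos(a)^2 + 5.3*cos(a) - 5.85)*sin(a)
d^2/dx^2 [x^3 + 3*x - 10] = 6*x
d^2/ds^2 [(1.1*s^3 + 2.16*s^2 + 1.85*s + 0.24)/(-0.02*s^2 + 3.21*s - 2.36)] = (-1.30104260698261e-18*s^5 + 4.44089209850063e-16*s^4 - 22.844004*s^3 + 50.610096*s^2 - 36.142992*s - 57.013704)/(8.0e-6*s^6 - 0.003852*s^5 + 0.621078*s^4 - 33.985233*s^3 + 73.287204*s^2 - 53.635248*s + 13.144256)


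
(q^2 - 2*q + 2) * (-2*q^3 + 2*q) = -2*q^5 + 4*q^4 - 2*q^3 - 4*q^2 + 4*q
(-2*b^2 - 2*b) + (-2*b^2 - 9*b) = -4*b^2 - 11*b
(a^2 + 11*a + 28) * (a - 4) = a^3 + 7*a^2 - 16*a - 112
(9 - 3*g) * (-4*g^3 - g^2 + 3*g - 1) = 12*g^4 - 33*g^3 - 18*g^2 + 30*g - 9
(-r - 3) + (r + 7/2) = 1/2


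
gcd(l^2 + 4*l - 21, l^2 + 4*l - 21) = l^2 + 4*l - 21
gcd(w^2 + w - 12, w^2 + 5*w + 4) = w + 4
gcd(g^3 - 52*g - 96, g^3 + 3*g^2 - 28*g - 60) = g^2 + 8*g + 12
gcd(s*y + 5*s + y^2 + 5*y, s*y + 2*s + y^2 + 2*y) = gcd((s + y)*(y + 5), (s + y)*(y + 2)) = s + y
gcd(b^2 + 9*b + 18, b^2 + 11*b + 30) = b + 6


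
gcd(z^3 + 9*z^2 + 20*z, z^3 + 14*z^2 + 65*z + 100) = z^2 + 9*z + 20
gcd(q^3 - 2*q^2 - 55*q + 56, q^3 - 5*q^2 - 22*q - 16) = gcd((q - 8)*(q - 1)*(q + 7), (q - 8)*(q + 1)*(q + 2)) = q - 8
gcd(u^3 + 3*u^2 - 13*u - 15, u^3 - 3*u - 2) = u + 1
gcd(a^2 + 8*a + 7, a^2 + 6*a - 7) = a + 7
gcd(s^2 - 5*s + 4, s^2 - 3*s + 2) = s - 1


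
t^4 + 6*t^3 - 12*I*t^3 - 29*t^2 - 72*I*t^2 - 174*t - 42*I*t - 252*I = (t + 6)*(t - 7*I)*(t - 6*I)*(t + I)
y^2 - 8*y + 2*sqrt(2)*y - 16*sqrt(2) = (y - 8)*(y + 2*sqrt(2))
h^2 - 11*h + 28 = (h - 7)*(h - 4)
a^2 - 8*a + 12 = (a - 6)*(a - 2)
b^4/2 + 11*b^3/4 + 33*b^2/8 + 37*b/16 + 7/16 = (b/2 + 1/4)*(b + 1/2)*(b + 1)*(b + 7/2)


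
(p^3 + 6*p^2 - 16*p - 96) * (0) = 0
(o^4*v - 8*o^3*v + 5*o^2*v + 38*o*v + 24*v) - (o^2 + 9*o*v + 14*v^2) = o^4*v - 8*o^3*v + 5*o^2*v - o^2 + 29*o*v - 14*v^2 + 24*v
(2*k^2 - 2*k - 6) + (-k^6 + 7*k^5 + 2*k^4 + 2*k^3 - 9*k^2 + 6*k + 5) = -k^6 + 7*k^5 + 2*k^4 + 2*k^3 - 7*k^2 + 4*k - 1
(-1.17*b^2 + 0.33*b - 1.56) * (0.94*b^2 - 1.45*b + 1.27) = -1.0998*b^4 + 2.0067*b^3 - 3.4308*b^2 + 2.6811*b - 1.9812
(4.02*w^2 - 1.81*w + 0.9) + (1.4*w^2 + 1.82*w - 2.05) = 5.42*w^2 + 0.01*w - 1.15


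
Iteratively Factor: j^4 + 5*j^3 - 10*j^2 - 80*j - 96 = (j + 3)*(j^3 + 2*j^2 - 16*j - 32) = (j - 4)*(j + 3)*(j^2 + 6*j + 8) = (j - 4)*(j + 3)*(j + 4)*(j + 2)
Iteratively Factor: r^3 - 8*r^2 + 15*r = (r - 5)*(r^2 - 3*r) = r*(r - 5)*(r - 3)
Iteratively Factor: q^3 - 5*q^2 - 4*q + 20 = (q - 5)*(q^2 - 4) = (q - 5)*(q - 2)*(q + 2)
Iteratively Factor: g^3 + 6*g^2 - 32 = (g - 2)*(g^2 + 8*g + 16) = (g - 2)*(g + 4)*(g + 4)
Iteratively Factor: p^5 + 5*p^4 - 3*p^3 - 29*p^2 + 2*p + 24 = (p + 3)*(p^4 + 2*p^3 - 9*p^2 - 2*p + 8) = (p + 1)*(p + 3)*(p^3 + p^2 - 10*p + 8) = (p + 1)*(p + 3)*(p + 4)*(p^2 - 3*p + 2) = (p - 2)*(p + 1)*(p + 3)*(p + 4)*(p - 1)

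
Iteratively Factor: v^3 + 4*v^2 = (v)*(v^2 + 4*v) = v^2*(v + 4)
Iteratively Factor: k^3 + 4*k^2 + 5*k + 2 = (k + 1)*(k^2 + 3*k + 2) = (k + 1)*(k + 2)*(k + 1)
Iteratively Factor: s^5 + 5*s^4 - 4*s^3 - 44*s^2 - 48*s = (s + 2)*(s^4 + 3*s^3 - 10*s^2 - 24*s) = (s - 3)*(s + 2)*(s^3 + 6*s^2 + 8*s) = (s - 3)*(s + 2)^2*(s^2 + 4*s) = s*(s - 3)*(s + 2)^2*(s + 4)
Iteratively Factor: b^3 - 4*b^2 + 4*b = (b - 2)*(b^2 - 2*b) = b*(b - 2)*(b - 2)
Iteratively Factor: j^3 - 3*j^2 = (j - 3)*(j^2) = j*(j - 3)*(j)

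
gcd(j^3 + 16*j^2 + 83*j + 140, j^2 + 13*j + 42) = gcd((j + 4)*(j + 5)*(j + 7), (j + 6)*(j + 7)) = j + 7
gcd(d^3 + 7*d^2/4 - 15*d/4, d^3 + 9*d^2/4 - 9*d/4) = d^2 + 3*d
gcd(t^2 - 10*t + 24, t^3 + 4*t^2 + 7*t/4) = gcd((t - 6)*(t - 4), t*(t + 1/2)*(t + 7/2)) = 1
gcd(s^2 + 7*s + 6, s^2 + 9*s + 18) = s + 6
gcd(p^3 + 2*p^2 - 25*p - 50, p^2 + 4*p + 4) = p + 2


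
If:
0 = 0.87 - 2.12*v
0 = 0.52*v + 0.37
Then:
No Solution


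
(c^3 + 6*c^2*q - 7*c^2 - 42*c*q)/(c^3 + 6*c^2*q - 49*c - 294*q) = c/(c + 7)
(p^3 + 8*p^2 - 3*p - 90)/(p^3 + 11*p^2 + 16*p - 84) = (p^2 + 2*p - 15)/(p^2 + 5*p - 14)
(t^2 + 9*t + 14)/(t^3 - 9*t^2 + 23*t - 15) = (t^2 + 9*t + 14)/(t^3 - 9*t^2 + 23*t - 15)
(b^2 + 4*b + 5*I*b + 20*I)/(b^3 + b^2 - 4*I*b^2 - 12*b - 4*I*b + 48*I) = (b + 5*I)/(b^2 - b*(3 + 4*I) + 12*I)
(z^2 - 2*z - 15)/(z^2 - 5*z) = (z + 3)/z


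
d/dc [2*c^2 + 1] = 4*c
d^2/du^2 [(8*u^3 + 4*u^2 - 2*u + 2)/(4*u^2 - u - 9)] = 16*(35*u^3 + 93*u^2 + 213*u + 52)/(64*u^6 - 48*u^5 - 420*u^4 + 215*u^3 + 945*u^2 - 243*u - 729)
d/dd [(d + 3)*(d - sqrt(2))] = 2*d - sqrt(2) + 3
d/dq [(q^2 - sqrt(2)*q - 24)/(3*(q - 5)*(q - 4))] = (-9*q^2 + sqrt(2)*q^2 + 88*q - 216 - 20*sqrt(2))/(3*(q^4 - 18*q^3 + 121*q^2 - 360*q + 400))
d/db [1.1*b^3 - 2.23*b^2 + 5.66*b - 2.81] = 3.3*b^2 - 4.46*b + 5.66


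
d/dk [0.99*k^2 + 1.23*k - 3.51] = 1.98*k + 1.23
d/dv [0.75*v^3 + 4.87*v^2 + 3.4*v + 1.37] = 2.25*v^2 + 9.74*v + 3.4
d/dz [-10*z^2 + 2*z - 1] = 2 - 20*z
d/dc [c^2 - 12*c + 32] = 2*c - 12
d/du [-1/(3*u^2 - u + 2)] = (6*u - 1)/(3*u^2 - u + 2)^2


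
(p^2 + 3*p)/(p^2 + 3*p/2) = 2*(p + 3)/(2*p + 3)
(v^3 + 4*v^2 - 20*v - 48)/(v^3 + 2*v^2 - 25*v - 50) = (v^2 + 2*v - 24)/(v^2 - 25)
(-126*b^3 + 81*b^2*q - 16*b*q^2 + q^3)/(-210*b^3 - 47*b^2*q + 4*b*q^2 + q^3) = (18*b^2 - 9*b*q + q^2)/(30*b^2 + 11*b*q + q^2)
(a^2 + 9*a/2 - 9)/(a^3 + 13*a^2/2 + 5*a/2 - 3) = (2*a - 3)/(2*a^2 + a - 1)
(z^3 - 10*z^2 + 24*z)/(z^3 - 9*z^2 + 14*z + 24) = z/(z + 1)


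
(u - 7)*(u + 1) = u^2 - 6*u - 7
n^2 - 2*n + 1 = (n - 1)^2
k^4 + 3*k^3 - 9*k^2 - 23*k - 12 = (k - 3)*(k + 1)^2*(k + 4)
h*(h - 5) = h^2 - 5*h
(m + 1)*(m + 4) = m^2 + 5*m + 4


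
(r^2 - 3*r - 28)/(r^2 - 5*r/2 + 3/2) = 2*(r^2 - 3*r - 28)/(2*r^2 - 5*r + 3)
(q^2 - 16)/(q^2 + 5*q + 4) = (q - 4)/(q + 1)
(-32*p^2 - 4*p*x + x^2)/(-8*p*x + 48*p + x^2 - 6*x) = (4*p + x)/(x - 6)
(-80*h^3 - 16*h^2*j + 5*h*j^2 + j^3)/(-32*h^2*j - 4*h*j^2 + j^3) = (20*h^2 - h*j - j^2)/(j*(8*h - j))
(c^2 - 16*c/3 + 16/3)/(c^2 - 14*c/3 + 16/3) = (3*c^2 - 16*c + 16)/(3*c^2 - 14*c + 16)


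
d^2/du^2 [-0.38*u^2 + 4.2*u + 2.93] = -0.760000000000000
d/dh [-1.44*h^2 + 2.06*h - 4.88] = 2.06 - 2.88*h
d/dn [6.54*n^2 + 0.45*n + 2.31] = 13.08*n + 0.45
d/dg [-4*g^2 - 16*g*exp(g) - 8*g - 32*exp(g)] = -16*g*exp(g) - 8*g - 48*exp(g) - 8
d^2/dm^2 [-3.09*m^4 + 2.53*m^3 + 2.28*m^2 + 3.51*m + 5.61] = -37.08*m^2 + 15.18*m + 4.56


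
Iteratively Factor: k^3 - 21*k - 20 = (k + 1)*(k^2 - k - 20) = (k - 5)*(k + 1)*(k + 4)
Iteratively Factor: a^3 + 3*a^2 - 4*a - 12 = (a - 2)*(a^2 + 5*a + 6) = (a - 2)*(a + 3)*(a + 2)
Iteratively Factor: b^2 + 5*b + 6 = (b + 3)*(b + 2)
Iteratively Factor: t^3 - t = (t)*(t^2 - 1) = t*(t + 1)*(t - 1)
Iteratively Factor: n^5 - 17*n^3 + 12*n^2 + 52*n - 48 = (n + 2)*(n^4 - 2*n^3 - 13*n^2 + 38*n - 24) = (n - 1)*(n + 2)*(n^3 - n^2 - 14*n + 24) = (n - 1)*(n + 2)*(n + 4)*(n^2 - 5*n + 6) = (n - 2)*(n - 1)*(n + 2)*(n + 4)*(n - 3)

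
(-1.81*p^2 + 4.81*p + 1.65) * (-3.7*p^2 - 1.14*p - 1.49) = 6.697*p^4 - 15.7336*p^3 - 8.8915*p^2 - 9.0479*p - 2.4585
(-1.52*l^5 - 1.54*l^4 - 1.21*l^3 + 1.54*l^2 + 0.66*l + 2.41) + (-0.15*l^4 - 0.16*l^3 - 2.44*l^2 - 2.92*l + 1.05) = -1.52*l^5 - 1.69*l^4 - 1.37*l^3 - 0.9*l^2 - 2.26*l + 3.46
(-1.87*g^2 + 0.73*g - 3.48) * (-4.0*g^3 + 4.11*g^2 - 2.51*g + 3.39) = 7.48*g^5 - 10.6057*g^4 + 21.614*g^3 - 22.4744*g^2 + 11.2095*g - 11.7972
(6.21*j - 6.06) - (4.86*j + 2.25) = 1.35*j - 8.31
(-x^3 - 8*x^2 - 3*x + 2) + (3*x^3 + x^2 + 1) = 2*x^3 - 7*x^2 - 3*x + 3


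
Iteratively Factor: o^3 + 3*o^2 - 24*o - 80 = (o + 4)*(o^2 - o - 20) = (o - 5)*(o + 4)*(o + 4)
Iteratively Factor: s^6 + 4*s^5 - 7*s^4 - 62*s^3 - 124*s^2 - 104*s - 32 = (s + 1)*(s^5 + 3*s^4 - 10*s^3 - 52*s^2 - 72*s - 32) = (s + 1)*(s + 2)*(s^4 + s^3 - 12*s^2 - 28*s - 16) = (s + 1)*(s + 2)^2*(s^3 - s^2 - 10*s - 8) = (s - 4)*(s + 1)*(s + 2)^2*(s^2 + 3*s + 2) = (s - 4)*(s + 1)^2*(s + 2)^2*(s + 2)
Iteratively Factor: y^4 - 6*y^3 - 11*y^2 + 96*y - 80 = (y + 4)*(y^3 - 10*y^2 + 29*y - 20) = (y - 5)*(y + 4)*(y^2 - 5*y + 4) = (y - 5)*(y - 1)*(y + 4)*(y - 4)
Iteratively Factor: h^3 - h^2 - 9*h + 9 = (h + 3)*(h^2 - 4*h + 3) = (h - 1)*(h + 3)*(h - 3)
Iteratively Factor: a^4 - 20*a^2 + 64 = (a + 2)*(a^3 - 2*a^2 - 16*a + 32) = (a - 2)*(a + 2)*(a^2 - 16) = (a - 4)*(a - 2)*(a + 2)*(a + 4)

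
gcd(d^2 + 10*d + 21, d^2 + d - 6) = d + 3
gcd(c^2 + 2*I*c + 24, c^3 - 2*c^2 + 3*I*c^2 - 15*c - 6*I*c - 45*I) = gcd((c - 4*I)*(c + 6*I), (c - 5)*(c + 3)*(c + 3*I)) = 1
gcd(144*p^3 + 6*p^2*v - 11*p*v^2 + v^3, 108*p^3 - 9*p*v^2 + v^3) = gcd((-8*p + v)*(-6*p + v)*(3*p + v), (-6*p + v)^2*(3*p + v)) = 18*p^2 + 3*p*v - v^2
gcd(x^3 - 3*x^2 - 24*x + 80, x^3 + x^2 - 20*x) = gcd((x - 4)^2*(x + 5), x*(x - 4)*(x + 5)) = x^2 + x - 20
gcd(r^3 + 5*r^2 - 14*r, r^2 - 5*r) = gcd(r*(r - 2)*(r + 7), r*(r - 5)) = r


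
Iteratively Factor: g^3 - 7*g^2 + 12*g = (g)*(g^2 - 7*g + 12) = g*(g - 3)*(g - 4)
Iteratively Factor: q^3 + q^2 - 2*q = (q - 1)*(q^2 + 2*q) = (q - 1)*(q + 2)*(q)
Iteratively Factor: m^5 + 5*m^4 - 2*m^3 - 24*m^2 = (m + 3)*(m^4 + 2*m^3 - 8*m^2) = (m - 2)*(m + 3)*(m^3 + 4*m^2) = (m - 2)*(m + 3)*(m + 4)*(m^2) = m*(m - 2)*(m + 3)*(m + 4)*(m)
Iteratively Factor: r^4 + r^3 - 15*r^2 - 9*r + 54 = (r - 2)*(r^3 + 3*r^2 - 9*r - 27) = (r - 2)*(r + 3)*(r^2 - 9) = (r - 2)*(r + 3)^2*(r - 3)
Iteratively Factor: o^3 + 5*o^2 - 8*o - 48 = (o + 4)*(o^2 + o - 12) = (o - 3)*(o + 4)*(o + 4)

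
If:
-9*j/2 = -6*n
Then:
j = 4*n/3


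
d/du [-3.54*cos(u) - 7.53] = 3.54*sin(u)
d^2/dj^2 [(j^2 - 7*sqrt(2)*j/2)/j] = 0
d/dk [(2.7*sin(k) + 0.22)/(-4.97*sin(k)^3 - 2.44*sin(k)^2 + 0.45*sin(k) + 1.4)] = (26.838*sin(k)^3 + 9.8682*sin(k)^2 + 1.0736*sin(k) + 3.681)*cos(k)/(24.7009*sin(k)^6 + 24.2536*sin(k)^5 + 1.4806*sin(k)^4 - 16.112*sin(k)^3 - 6.6295*sin(k)^2 + 1.26*sin(k) + 1.96)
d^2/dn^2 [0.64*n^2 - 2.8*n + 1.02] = 1.28000000000000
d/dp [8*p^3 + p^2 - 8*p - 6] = 24*p^2 + 2*p - 8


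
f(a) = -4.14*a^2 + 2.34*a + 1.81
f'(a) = 2.34 - 8.28*a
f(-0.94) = -4.05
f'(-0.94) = 10.12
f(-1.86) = -16.87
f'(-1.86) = 17.74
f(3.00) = -28.43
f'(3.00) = -22.50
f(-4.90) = -109.06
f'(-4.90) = 42.91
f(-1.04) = -5.10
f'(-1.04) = 10.95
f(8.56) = -281.51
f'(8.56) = -68.54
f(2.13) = -11.99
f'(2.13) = -15.30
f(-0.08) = 1.60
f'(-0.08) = 3.00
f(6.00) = -133.19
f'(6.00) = -47.34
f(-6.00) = -161.27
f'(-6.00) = 52.02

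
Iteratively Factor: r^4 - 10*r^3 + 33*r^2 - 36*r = (r - 3)*(r^3 - 7*r^2 + 12*r) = (r - 3)^2*(r^2 - 4*r) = (r - 4)*(r - 3)^2*(r)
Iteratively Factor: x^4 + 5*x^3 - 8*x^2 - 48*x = (x - 3)*(x^3 + 8*x^2 + 16*x) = (x - 3)*(x + 4)*(x^2 + 4*x) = (x - 3)*(x + 4)^2*(x)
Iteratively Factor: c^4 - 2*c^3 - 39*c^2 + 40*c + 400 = (c - 5)*(c^3 + 3*c^2 - 24*c - 80) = (c - 5)^2*(c^2 + 8*c + 16) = (c - 5)^2*(c + 4)*(c + 4)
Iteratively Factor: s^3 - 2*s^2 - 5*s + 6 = (s - 3)*(s^2 + s - 2) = (s - 3)*(s + 2)*(s - 1)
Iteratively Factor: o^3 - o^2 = (o)*(o^2 - o) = o*(o - 1)*(o)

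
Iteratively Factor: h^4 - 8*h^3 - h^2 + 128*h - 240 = (h - 3)*(h^3 - 5*h^2 - 16*h + 80) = (h - 3)*(h + 4)*(h^2 - 9*h + 20) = (h - 5)*(h - 3)*(h + 4)*(h - 4)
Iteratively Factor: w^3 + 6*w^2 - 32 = (w - 2)*(w^2 + 8*w + 16) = (w - 2)*(w + 4)*(w + 4)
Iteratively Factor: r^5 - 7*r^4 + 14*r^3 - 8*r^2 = (r - 1)*(r^4 - 6*r^3 + 8*r^2) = r*(r - 1)*(r^3 - 6*r^2 + 8*r) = r^2*(r - 1)*(r^2 - 6*r + 8) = r^2*(r - 4)*(r - 1)*(r - 2)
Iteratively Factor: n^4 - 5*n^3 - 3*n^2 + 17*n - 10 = (n - 1)*(n^3 - 4*n^2 - 7*n + 10) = (n - 1)*(n + 2)*(n^2 - 6*n + 5) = (n - 5)*(n - 1)*(n + 2)*(n - 1)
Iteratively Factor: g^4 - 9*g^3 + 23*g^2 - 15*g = (g - 1)*(g^3 - 8*g^2 + 15*g) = g*(g - 1)*(g^2 - 8*g + 15) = g*(g - 3)*(g - 1)*(g - 5)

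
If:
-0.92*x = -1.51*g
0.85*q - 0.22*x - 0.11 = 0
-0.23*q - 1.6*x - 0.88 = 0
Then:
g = -0.33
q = -0.01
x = -0.55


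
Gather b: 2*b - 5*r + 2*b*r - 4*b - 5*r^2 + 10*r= b*(2*r - 2) - 5*r^2 + 5*r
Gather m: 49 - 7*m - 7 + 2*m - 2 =40 - 5*m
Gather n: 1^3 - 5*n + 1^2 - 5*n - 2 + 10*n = 0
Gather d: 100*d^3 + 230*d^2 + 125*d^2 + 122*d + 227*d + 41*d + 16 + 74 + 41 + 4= 100*d^3 + 355*d^2 + 390*d + 135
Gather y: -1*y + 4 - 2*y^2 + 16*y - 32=-2*y^2 + 15*y - 28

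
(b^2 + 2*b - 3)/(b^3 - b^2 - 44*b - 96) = (b - 1)/(b^2 - 4*b - 32)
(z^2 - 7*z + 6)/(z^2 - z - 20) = (-z^2 + 7*z - 6)/(-z^2 + z + 20)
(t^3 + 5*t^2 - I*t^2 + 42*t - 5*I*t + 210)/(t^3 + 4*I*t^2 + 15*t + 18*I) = (t^2 + t*(5 - 7*I) - 35*I)/(t^2 - 2*I*t + 3)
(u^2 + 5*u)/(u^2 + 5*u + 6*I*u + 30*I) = u/(u + 6*I)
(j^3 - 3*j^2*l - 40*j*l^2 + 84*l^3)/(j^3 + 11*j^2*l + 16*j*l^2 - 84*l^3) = (j - 7*l)/(j + 7*l)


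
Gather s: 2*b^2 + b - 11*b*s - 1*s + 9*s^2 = 2*b^2 + b + 9*s^2 + s*(-11*b - 1)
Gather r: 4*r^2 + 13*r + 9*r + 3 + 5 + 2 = 4*r^2 + 22*r + 10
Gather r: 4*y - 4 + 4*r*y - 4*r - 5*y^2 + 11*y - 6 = r*(4*y - 4) - 5*y^2 + 15*y - 10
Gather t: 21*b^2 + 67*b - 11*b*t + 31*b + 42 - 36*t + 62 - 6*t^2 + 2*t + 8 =21*b^2 + 98*b - 6*t^2 + t*(-11*b - 34) + 112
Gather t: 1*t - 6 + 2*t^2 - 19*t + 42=2*t^2 - 18*t + 36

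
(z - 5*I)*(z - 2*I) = z^2 - 7*I*z - 10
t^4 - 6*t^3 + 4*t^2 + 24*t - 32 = (t - 4)*(t - 2)^2*(t + 2)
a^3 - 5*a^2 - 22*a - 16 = (a - 8)*(a + 1)*(a + 2)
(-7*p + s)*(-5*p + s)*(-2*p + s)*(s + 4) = -70*p^3*s - 280*p^3 + 59*p^2*s^2 + 236*p^2*s - 14*p*s^3 - 56*p*s^2 + s^4 + 4*s^3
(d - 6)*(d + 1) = d^2 - 5*d - 6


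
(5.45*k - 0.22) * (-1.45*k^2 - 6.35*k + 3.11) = -7.9025*k^3 - 34.2885*k^2 + 18.3465*k - 0.6842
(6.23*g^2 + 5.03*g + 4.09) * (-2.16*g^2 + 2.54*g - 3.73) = -13.4568*g^4 + 4.9594*g^3 - 19.2961*g^2 - 8.3733*g - 15.2557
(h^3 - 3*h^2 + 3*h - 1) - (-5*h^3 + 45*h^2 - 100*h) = 6*h^3 - 48*h^2 + 103*h - 1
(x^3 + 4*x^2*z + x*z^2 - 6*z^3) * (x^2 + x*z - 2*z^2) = x^5 + 5*x^4*z + 3*x^3*z^2 - 13*x^2*z^3 - 8*x*z^4 + 12*z^5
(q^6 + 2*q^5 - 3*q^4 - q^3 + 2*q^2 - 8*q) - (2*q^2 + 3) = q^6 + 2*q^5 - 3*q^4 - q^3 - 8*q - 3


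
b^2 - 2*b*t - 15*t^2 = (b - 5*t)*(b + 3*t)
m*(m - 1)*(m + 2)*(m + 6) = m^4 + 7*m^3 + 4*m^2 - 12*m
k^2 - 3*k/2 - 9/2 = (k - 3)*(k + 3/2)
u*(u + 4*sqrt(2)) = u^2 + 4*sqrt(2)*u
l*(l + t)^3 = l^4 + 3*l^3*t + 3*l^2*t^2 + l*t^3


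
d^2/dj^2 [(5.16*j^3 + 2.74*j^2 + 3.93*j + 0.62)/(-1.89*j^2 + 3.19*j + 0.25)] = (-2.8421709430404e-14*j^5 - 2.8421709430404e-14*j^4 - 171.009726*j^3 - 45.746712*j^2 + 9.351702*j - 7.278414)/(6.751269*j^6 - 34.184997*j^5 + 55.019412*j^4 - 23.418109*j^3 - 7.2777*j^2 - 0.598125*j - 0.015625)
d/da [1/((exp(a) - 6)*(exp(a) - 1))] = (7 - 2*exp(a))*exp(a)/(exp(4*a) - 14*exp(3*a) + 61*exp(2*a) - 84*exp(a) + 36)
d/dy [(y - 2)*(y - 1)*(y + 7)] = 3*y^2 + 8*y - 19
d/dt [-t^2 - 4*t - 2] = -2*t - 4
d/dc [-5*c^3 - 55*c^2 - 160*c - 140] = -15*c^2 - 110*c - 160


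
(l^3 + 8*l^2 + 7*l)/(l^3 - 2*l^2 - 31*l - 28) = l*(l + 7)/(l^2 - 3*l - 28)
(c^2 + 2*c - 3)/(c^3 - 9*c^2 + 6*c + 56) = (c^2 + 2*c - 3)/(c^3 - 9*c^2 + 6*c + 56)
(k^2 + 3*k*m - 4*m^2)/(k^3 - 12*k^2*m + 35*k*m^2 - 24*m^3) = (k + 4*m)/(k^2 - 11*k*m + 24*m^2)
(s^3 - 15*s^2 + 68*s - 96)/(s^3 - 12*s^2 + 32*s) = (s - 3)/s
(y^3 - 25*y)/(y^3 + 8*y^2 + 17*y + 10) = y*(y - 5)/(y^2 + 3*y + 2)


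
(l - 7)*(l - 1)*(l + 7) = l^3 - l^2 - 49*l + 49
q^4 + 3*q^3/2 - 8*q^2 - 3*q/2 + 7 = (q - 2)*(q - 1)*(q + 1)*(q + 7/2)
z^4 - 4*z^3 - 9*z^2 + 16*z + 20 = (z - 5)*(z - 2)*(z + 1)*(z + 2)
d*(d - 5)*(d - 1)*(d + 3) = d^4 - 3*d^3 - 13*d^2 + 15*d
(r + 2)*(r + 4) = r^2 + 6*r + 8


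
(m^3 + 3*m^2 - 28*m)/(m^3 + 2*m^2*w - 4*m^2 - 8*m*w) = (m + 7)/(m + 2*w)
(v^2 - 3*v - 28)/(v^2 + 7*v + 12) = (v - 7)/(v + 3)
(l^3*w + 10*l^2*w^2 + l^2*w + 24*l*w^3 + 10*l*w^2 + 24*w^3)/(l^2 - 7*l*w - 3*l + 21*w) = w*(l^3 + 10*l^2*w + l^2 + 24*l*w^2 + 10*l*w + 24*w^2)/(l^2 - 7*l*w - 3*l + 21*w)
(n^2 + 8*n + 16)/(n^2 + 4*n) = (n + 4)/n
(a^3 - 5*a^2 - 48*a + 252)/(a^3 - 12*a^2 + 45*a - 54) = (a^2 + a - 42)/(a^2 - 6*a + 9)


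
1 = 1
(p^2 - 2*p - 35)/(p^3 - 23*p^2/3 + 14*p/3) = 3*(p + 5)/(p*(3*p - 2))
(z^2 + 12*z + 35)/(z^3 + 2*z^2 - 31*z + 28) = (z + 5)/(z^2 - 5*z + 4)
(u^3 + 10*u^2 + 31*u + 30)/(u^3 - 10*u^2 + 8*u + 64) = (u^2 + 8*u + 15)/(u^2 - 12*u + 32)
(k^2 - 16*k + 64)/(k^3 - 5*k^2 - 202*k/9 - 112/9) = 9*(k - 8)/(9*k^2 + 27*k + 14)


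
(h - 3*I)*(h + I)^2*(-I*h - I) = -I*h^4 - h^3 - I*h^3 - h^2 - 5*I*h^2 + 3*h - 5*I*h + 3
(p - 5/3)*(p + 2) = p^2 + p/3 - 10/3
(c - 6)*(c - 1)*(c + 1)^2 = c^4 - 5*c^3 - 7*c^2 + 5*c + 6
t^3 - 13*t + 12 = (t - 3)*(t - 1)*(t + 4)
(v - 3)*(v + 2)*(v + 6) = v^3 + 5*v^2 - 12*v - 36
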